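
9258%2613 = 1419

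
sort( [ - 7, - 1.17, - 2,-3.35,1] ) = [ - 7,-3.35,  -  2,-1.17,1]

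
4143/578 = 7 + 97/578= 7.17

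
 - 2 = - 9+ 7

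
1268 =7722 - 6454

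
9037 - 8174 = 863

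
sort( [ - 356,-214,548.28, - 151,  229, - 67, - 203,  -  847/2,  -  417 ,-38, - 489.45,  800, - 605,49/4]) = [-605, - 489.45,- 847/2, - 417, - 356,-214, - 203, - 151, - 67, - 38,49/4,229, 548.28, 800 ]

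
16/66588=4/16647 = 0.00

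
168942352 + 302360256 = 471302608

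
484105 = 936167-452062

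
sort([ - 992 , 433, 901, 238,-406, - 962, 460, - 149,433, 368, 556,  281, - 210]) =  [ - 992, - 962, - 406, - 210,-149, 238, 281,  368, 433,433 , 460,  556,901 ] 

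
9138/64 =142 + 25/32 = 142.78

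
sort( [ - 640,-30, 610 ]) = [ - 640,-30,610]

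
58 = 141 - 83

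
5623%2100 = 1423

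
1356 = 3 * 452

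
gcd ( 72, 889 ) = 1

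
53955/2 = 53955/2 = 26977.50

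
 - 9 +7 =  - 2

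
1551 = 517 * 3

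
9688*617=5977496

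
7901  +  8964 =16865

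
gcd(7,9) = 1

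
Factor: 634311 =3^4*41^1  *  191^1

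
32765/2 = 32765/2 = 16382.50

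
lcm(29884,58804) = 1822924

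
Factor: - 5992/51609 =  - 2^3*3^(-1)*7^1*107^1 * 17203^( - 1 ) 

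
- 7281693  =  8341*( - 873)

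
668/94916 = 167/23729 = 0.01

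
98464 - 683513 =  - 585049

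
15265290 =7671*1990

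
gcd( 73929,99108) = 3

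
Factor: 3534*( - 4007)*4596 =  - 65082751848 = - 2^3 * 3^2 *19^1 * 31^1 * 383^1*4007^1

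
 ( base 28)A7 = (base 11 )241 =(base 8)437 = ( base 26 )b1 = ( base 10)287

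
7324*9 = 65916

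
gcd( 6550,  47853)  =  1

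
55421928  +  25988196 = 81410124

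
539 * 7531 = 4059209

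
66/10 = 33/5 = 6.60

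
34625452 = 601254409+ -566628957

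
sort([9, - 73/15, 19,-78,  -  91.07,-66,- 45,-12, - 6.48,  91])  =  [ - 91.07,-78, -66  ,-45,  -  12, -6.48, - 73/15, 9, 19, 91 ] 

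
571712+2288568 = 2860280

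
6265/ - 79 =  - 80 + 55/79 = -  79.30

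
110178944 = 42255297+67923647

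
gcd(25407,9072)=27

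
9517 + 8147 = 17664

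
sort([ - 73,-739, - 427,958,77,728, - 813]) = [ - 813 ,  -  739, - 427,-73, 77,728,958 ] 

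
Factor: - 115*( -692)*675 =53716500  =  2^2*3^3*5^3*23^1 *173^1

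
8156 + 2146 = 10302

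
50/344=25/172 =0.15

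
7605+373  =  7978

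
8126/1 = 8126 = 8126.00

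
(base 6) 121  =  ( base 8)61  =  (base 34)1f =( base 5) 144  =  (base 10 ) 49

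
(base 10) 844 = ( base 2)1101001100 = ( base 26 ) 16c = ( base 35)O4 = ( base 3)1011021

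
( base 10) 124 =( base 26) 4K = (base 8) 174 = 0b1111100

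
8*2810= 22480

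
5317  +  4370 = 9687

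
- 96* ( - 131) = 12576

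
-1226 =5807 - 7033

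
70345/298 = 236 + 17/298 = 236.06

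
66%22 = 0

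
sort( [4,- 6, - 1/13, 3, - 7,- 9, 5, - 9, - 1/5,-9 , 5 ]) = [-9, - 9 , - 9, - 7, - 6, - 1/5,-1/13,  3,4,5, 5]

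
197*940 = 185180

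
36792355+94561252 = 131353607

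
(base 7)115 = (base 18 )37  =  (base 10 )61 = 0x3d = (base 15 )41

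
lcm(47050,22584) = 564600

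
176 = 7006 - 6830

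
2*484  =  968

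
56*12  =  672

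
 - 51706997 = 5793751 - 57500748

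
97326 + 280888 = 378214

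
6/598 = 3/299 = 0.01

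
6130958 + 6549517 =12680475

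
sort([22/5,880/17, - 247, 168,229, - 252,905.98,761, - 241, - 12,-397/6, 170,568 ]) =[  -  252,  -  247,-241,-397/6, - 12,22/5,880/17,168,170,229,568,761, 905.98 ] 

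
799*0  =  0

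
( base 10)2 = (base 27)2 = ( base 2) 10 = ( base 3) 2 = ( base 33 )2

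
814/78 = 407/39 = 10.44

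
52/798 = 26/399 = 0.07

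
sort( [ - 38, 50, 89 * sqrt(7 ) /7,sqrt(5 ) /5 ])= [ - 38, sqrt(5)/5,89*sqrt(7)/7,50]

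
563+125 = 688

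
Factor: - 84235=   -  5^1 *17^1*991^1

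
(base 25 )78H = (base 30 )532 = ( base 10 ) 4592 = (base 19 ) cdd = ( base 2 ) 1000111110000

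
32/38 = 16/19 = 0.84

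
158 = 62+96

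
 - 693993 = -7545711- - 6851718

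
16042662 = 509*31518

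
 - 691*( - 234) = 161694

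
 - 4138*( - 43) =177934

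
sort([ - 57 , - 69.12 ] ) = [  -  69.12 , - 57] 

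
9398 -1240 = 8158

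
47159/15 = 47159/15 = 3143.93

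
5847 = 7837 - 1990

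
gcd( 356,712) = 356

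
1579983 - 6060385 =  - 4480402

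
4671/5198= 4671/5198 =0.90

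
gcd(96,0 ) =96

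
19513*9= 175617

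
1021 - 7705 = -6684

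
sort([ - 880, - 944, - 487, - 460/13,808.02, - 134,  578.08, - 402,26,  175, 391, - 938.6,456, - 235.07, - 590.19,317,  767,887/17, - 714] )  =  [ - 944, - 938.6, - 880 , - 714,-590.19 , - 487, - 402 , - 235.07, - 134,- 460/13,26,887/17,175,317,391, 456,578.08, 767, 808.02 ] 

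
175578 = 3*58526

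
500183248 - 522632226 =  - 22448978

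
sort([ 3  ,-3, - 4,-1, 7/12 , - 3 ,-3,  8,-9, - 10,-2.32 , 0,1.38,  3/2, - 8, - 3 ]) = [ - 10 ,  -  9, - 8, - 4,-3, - 3, - 3,-3,-2.32,- 1,0,7/12, 1.38,3/2,3  ,  8 ] 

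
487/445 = 1 + 42/445 = 1.09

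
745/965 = 149/193 =0.77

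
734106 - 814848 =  - 80742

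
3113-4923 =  - 1810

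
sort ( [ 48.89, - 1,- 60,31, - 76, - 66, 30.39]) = [  -  76,  -  66,  -  60, - 1, 30.39,31, 48.89] 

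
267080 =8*33385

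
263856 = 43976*6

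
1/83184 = 1/83184 = 0.00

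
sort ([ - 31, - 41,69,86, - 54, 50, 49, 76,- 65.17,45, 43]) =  [ - 65.17  ,- 54, - 41, - 31, 43,45 , 49, 50, 69,76, 86]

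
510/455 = 102/91   =  1.12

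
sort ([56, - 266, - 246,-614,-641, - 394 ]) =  [ - 641,-614,-394,-266, - 246,56]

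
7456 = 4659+2797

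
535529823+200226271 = 735756094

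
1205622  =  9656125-8450503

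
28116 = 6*4686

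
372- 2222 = - 1850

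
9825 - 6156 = 3669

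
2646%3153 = 2646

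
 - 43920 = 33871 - 77791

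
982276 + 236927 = 1219203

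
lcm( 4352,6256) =100096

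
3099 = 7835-4736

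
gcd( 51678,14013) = 81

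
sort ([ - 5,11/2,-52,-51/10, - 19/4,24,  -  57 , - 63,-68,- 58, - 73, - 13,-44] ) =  [  -  73, - 68,-63,  -  58,-57, - 52, - 44,-13,-51/10,-5, - 19/4, 11/2, 24]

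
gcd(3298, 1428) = 34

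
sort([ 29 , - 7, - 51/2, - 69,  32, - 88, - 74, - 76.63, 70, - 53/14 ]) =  [ - 88,-76.63 , - 74, - 69,- 51/2, - 7, - 53/14, 29,32,70]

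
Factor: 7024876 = 2^2 * 17^1*103307^1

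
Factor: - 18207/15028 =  - 2^( - 2)*3^2* 7^1 *13^( - 1)= - 63/52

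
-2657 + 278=-2379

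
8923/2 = 4461 + 1/2  =  4461.50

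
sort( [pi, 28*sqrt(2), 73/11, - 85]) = [-85,pi,73/11,28 * sqrt(2)]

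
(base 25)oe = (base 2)1001100110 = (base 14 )31C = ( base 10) 614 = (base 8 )1146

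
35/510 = 7/102 = 0.07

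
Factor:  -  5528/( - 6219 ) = 2^3*3^( - 2 )=8/9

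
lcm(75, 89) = 6675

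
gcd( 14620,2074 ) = 34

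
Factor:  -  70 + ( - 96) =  - 166 = -2^1*83^1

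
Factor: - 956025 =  - 3^2 * 5^2*7^1* 607^1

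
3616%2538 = 1078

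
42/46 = 21/23 = 0.91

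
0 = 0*1785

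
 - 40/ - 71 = 40/71 = 0.56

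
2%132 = 2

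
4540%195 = 55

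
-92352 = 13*( - 7104)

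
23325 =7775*3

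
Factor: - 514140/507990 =-418/413 =- 2^1*7^( - 1 )*11^1*19^1*59^( - 1) 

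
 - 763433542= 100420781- 863854323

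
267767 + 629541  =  897308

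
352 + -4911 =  - 4559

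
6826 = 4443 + 2383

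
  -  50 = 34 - 84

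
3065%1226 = 613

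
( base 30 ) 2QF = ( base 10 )2595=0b101000100011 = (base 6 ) 20003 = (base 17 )8GB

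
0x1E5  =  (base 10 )485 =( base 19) 16A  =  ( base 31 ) FK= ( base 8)745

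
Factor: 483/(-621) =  - 7/9= -3^(-2)*7^1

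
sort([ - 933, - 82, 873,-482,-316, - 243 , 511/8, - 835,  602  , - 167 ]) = [ - 933, - 835,-482, - 316, - 243,-167,- 82,  511/8, 602,873]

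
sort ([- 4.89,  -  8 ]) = [ - 8, - 4.89]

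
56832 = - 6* ( - 9472)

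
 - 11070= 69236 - 80306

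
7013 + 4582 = 11595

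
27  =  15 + 12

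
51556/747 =51556/747 = 69.02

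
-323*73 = -23579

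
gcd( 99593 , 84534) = 1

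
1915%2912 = 1915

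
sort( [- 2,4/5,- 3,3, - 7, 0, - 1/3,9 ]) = [  -  7,-3, - 2, - 1/3,0,4/5,3, 9 ] 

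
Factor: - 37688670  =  -2^1 * 3^2*5^1 * 418763^1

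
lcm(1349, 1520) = 107920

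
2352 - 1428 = 924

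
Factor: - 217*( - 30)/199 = 6510/199=2^1*3^1 * 5^1*7^1 * 31^1*199^( - 1)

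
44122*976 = 43063072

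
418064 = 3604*116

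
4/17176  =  1/4294 = 0.00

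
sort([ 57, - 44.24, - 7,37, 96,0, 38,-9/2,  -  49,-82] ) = [-82, - 49,  -  44.24 , - 7, - 9/2,  0, 37,38, 57,96]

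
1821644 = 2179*836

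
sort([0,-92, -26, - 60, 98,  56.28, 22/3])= [-92,  -  60, - 26,  0,  22/3,56.28, 98]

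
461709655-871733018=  - 410023363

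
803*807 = 648021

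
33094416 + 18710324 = 51804740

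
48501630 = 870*55749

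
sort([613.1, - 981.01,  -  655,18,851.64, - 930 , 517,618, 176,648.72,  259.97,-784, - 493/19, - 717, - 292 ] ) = [ - 981.01, - 930, -784,  -  717, - 655,  -  292, - 493/19, 18, 176,259.97,517,613.1,618,648.72,851.64] 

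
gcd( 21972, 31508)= 4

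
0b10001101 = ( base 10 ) 141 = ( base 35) 41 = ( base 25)5g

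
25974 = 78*333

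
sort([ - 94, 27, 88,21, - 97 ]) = [ - 97,-94  ,  21,  27,88]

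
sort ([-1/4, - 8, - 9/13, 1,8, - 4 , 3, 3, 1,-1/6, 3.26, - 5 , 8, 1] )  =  [ - 8, -5,-4, - 9/13, - 1/4 , - 1/6, 1,1,  1, 3, 3,3.26, 8, 8] 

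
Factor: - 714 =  - 2^1*3^1*7^1*17^1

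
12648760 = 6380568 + 6268192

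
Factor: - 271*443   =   -271^1*443^1 = - 120053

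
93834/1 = 93834=93834.00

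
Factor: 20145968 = 2^4*1259123^1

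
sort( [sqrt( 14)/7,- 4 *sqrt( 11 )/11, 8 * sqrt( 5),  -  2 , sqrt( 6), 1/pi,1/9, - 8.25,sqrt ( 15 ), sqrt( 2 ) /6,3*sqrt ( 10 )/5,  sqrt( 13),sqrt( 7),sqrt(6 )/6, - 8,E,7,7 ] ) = [ - 8.25,  -  8, - 2, - 4 * sqrt(11) /11, 1/9, sqrt(2)/6,1/pi,  sqrt ( 6)/6  ,  sqrt ( 14 ) /7,  3*sqrt(10 )/5,sqrt(6 ), sqrt( 7)  ,  E,sqrt( 13), sqrt (15 ),7, 7,8*sqrt( 5 )]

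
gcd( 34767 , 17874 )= 9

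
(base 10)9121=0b10001110100001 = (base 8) 21641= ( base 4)2032201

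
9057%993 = 120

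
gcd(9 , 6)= 3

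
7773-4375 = 3398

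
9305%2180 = 585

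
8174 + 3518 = 11692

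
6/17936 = 3/8968 =0.00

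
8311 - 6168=2143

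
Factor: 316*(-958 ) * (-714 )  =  216147792 = 2^4*3^1*7^1*17^1*79^1*479^1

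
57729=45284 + 12445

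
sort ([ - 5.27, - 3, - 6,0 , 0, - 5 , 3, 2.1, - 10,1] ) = [ -10, - 6, - 5.27, - 5, - 3,0,  0, 1, 2.1,3]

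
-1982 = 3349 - 5331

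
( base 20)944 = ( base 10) 3684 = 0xE64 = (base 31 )3pq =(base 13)18A5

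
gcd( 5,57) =1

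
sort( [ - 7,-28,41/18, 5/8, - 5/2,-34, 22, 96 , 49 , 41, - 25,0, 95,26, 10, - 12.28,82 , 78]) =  [ -34, - 28, - 25, - 12.28,-7, - 5/2 , 0,5/8 , 41/18,  10,22,26,41,49,78,82,95,96]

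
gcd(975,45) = 15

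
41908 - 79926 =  - 38018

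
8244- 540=7704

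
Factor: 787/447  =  3^ (-1)*149^(-1)*787^1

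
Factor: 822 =2^1 * 3^1*137^1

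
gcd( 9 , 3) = 3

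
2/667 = 2/667 = 0.00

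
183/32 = 5 + 23/32 = 5.72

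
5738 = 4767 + 971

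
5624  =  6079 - 455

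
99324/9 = 11036 = 11036.00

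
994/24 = 497/12 = 41.42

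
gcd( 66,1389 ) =3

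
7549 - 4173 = 3376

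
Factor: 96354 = 2^1*3^2 * 53^1 * 101^1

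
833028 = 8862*94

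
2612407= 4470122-1857715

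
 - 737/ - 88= 67/8 = 8.38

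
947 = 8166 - 7219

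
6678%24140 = 6678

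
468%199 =70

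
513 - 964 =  - 451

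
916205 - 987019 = -70814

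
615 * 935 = 575025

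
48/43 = 48/43 = 1.12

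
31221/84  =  10407/28 = 371.68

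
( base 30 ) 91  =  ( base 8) 417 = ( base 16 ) 10f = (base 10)271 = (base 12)1A7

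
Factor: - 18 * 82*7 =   -  2^2 * 3^2*7^1*41^1 = - 10332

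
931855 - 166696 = 765159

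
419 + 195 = 614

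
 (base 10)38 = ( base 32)16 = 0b100110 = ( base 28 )1A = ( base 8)46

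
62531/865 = 62531/865 = 72.29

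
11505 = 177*65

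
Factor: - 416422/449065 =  - 2^1*5^ ( - 1)*19^ ( - 1)*29^( - 1) * 59^1*163^(  -  1 )*3529^1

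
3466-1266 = 2200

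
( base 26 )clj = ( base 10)8677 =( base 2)10000111100101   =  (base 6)104101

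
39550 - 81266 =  - 41716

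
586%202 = 182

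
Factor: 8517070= 2^1* 5^1*103^1*8269^1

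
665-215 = 450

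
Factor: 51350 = 2^1*5^2*13^1*79^1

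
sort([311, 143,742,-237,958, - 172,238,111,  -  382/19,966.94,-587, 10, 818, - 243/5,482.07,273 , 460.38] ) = [ - 587 , -237,-172, - 243/5, - 382/19,10,111, 143 , 238,  273,311,460.38,482.07,742, 818, 958,966.94 ]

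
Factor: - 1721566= - 2^1*7^2* 11^1*1597^1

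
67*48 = 3216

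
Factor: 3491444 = 2^2*11^1*73^1*1087^1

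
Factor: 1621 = 1621^1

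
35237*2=70474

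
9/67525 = 9/67525 = 0.00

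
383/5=383/5 = 76.60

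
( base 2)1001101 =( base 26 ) 2p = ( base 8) 115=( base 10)77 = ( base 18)45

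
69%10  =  9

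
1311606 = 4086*321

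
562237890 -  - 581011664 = 1143249554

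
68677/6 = 11446 + 1/6 = 11446.17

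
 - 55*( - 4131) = 227205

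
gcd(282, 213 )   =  3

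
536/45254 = 268/22627 = 0.01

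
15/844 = 15/844= 0.02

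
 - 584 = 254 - 838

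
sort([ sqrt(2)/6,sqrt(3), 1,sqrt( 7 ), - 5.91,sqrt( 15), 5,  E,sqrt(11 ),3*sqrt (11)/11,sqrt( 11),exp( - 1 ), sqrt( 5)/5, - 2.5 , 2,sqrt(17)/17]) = [ - 5.91 , - 2.5,sqrt( 2)/6,sqrt( 17 ) /17,exp (-1 ),sqrt( 5 ) /5, 3 * sqrt( 11) /11,1,sqrt ( 3),2, sqrt (7),E, sqrt(11),sqrt( 11),sqrt( 15),5 ] 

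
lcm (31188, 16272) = 374256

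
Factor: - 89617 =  -11^1*8147^1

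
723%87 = 27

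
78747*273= 21497931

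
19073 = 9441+9632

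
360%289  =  71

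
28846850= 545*52930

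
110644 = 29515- - 81129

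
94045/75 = 1253 + 14/15 = 1253.93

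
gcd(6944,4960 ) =992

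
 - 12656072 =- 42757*296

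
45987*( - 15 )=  - 689805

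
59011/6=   9835+1/6  =  9835.17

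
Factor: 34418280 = 2^3*3^1*5^1*13^1*22063^1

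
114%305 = 114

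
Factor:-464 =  - 2^4*29^1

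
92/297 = 92/297 = 0.31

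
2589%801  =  186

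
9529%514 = 277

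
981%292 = 105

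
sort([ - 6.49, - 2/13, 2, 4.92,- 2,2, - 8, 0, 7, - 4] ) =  [ - 8, - 6.49, - 4,  -  2, - 2/13, 0, 2, 2,4.92, 7 ] 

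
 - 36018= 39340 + -75358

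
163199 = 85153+78046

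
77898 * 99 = 7711902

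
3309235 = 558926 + 2750309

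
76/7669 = 76/7669 = 0.01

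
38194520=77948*490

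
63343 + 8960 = 72303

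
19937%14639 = 5298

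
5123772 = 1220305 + 3903467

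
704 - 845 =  - 141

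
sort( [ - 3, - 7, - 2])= [ - 7 ,  -  3 , - 2] 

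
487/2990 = 487/2990  =  0.16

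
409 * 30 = 12270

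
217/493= 217/493 = 0.44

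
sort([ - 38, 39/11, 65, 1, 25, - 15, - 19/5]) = [ - 38, - 15, - 19/5, 1 , 39/11,25, 65]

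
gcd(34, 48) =2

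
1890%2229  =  1890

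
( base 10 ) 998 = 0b1111100110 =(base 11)828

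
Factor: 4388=2^2*1097^1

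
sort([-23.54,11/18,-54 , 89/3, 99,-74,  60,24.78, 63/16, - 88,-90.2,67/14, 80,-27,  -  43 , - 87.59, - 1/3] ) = [ - 90.2 , - 88,-87.59,-74, - 54, - 43,-27, - 23.54, - 1/3,11/18  ,  63/16, 67/14,24.78, 89/3, 60, 80, 99]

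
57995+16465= 74460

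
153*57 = 8721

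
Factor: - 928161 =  - 3^2*13^1*7933^1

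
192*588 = 112896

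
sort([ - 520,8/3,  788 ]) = [ - 520,8/3,788 ]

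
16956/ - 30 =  - 566+ 4/5 = - 565.20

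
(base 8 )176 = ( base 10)126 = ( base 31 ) 42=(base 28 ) 4E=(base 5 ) 1001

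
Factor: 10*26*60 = 15600 = 2^4*3^1*5^2*13^1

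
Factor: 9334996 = 2^2 *11^1*53^1 * 4003^1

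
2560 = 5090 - 2530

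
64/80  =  4/5 = 0.80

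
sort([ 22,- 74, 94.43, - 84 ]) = [-84, - 74,22,94.43 ] 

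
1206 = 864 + 342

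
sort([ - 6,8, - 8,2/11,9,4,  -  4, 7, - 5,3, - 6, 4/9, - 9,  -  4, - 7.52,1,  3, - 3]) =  [ - 9, - 8,-7.52 , - 6, - 6, - 5,  -  4, - 4, - 3,2/11, 4/9,1,3,  3,4 , 7,8,9]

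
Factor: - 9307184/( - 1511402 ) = 2^3*17^( - 1)*44453^( - 1 )*581699^1  =  4653592/755701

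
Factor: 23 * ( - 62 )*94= - 134044= - 2^2*23^1*31^1*47^1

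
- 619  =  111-730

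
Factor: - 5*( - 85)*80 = 34000 = 2^4 *5^3*17^1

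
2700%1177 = 346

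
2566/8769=2566/8769= 0.29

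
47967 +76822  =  124789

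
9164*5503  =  50429492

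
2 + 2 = 4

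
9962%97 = 68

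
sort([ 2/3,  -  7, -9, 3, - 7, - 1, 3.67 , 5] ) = [ - 9, - 7, - 7, - 1, 2/3 , 3,3.67, 5]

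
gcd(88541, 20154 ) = 1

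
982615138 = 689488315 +293126823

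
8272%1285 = 562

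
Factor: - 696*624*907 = - 2^7*3^2*13^1*29^1*907^1 = - 393913728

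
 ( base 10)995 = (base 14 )511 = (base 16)3e3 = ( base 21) 258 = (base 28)17f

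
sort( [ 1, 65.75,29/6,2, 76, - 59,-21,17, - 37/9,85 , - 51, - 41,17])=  [ - 59,  -  51, - 41, - 21, - 37/9,1,2, 29/6,17,17,65.75, 76,85] 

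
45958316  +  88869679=134827995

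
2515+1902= 4417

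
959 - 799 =160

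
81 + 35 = 116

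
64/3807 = 64/3807 = 0.02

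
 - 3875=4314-8189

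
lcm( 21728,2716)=21728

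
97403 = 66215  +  31188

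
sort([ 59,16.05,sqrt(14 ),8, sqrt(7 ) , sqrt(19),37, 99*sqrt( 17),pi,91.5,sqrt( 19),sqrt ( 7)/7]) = [ sqrt(7 )/7,sqrt(7),pi,sqrt(14),sqrt (19) , sqrt(19),8, 16.05,37,59, 91.5,99*sqrt ( 17) ] 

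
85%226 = 85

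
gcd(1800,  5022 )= 18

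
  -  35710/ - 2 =17855/1  =  17855.00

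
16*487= 7792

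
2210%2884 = 2210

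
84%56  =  28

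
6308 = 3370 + 2938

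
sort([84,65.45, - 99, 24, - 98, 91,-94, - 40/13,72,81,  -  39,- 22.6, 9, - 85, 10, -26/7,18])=[ - 99, - 98, - 94, - 85,-39 , -22.6, - 26/7,-40/13, 9,10 , 18, 24 , 65.45 , 72, 81,84, 91]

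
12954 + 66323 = 79277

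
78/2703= 26/901 = 0.03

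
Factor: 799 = 17^1*47^1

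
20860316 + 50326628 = 71186944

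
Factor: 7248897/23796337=3^2*43^1*4273^( - 1)*5569^( - 1) * 18731^1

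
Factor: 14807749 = 11^1*1346159^1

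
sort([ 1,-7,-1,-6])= [- 7, - 6, - 1,  1]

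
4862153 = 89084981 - 84222828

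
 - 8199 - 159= - 8358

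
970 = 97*10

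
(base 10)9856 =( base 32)9k0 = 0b10011010000000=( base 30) ASG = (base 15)2DC1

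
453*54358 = 24624174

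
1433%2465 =1433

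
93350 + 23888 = 117238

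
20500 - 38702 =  - 18202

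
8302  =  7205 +1097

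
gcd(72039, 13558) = 1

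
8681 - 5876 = 2805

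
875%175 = 0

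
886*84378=74758908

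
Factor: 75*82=6150 = 2^1 *3^1*5^2 *41^1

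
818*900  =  736200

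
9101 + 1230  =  10331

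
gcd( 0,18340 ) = 18340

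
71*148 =10508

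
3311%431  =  294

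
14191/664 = 14191/664 = 21.37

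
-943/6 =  - 943/6 =- 157.17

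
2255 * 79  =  178145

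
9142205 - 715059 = 8427146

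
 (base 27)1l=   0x30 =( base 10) 48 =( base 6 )120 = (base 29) 1J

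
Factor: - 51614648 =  - 2^3*47^1*137273^1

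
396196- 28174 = 368022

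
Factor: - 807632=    - 2^4*7^1  *7211^1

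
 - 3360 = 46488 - 49848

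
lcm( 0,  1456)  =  0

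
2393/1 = 2393 = 2393.00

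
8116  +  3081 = 11197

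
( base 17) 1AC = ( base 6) 2103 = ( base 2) 111010111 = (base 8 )727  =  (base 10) 471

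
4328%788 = 388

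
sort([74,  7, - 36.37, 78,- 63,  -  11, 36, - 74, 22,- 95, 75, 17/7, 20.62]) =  [-95, - 74, - 63, - 36.37,-11, 17/7, 7, 20.62,22,36, 74 , 75, 78]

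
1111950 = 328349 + 783601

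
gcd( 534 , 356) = 178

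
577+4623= 5200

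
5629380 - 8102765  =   - 2473385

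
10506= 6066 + 4440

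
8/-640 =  - 1 + 79/80=- 0.01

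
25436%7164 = 3944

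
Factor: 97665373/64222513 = 13^1*7512721^1 * 64222513^( - 1) 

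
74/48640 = 37/24320 = 0.00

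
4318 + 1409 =5727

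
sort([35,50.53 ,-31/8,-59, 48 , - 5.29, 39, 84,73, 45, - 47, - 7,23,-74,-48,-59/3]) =[ - 74, - 59,-48, - 47, - 59/3, - 7, - 5.29 ,  -  31/8, 23, 35, 39,45,48, 50.53, 73, 84 ]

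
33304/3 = 11101+1/3 = 11101.33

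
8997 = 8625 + 372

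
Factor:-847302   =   - 2^1*3^1*283^1*499^1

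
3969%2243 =1726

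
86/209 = 86/209 = 0.41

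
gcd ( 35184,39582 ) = 4398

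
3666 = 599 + 3067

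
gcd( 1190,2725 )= 5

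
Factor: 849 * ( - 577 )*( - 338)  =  2^1*3^1*13^2*283^1*577^1 = 165577074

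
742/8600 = 371/4300 = 0.09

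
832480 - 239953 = 592527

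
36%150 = 36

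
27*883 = 23841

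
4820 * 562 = 2708840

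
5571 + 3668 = 9239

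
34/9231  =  2/543 = 0.00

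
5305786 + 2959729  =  8265515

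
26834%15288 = 11546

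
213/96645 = 71/32215 = 0.00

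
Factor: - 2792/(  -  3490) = 2^2*5^( - 1 ) = 4/5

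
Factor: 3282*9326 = 30607932= 2^2*3^1*547^1*4663^1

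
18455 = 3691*5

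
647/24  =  647/24 = 26.96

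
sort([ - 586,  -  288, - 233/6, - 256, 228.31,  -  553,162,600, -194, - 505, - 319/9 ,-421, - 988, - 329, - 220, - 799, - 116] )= [ - 988,-799,-586,  -  553,-505,-421, - 329, - 288,-256, - 220, - 194, - 116, - 233/6,-319/9, 162 , 228.31, 600 ] 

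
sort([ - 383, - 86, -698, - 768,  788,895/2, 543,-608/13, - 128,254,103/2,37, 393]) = [  -  768, - 698,- 383,-128,-86, - 608/13, 37, 103/2,254, 393,  895/2, 543, 788]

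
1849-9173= - 7324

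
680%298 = 84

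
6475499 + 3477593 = 9953092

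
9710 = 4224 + 5486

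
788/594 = 394/297 = 1.33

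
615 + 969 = 1584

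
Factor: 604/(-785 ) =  - 2^2*5^ ( - 1 )*151^1*157^( - 1)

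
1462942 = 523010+939932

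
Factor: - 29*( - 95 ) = 5^1 * 19^1*29^1=2755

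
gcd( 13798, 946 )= 2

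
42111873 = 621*67813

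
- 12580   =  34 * (  -  370)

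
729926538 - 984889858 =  - 254963320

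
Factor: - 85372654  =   - 2^1*42686327^1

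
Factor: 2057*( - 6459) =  -13286163 = -  3^1*11^2*17^1*2153^1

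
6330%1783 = 981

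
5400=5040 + 360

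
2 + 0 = 2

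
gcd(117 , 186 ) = 3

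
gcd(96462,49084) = 2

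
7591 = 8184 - 593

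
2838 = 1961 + 877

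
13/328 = 13/328 = 0.04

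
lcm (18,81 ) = 162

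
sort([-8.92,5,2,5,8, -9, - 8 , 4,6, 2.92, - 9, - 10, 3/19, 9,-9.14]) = [-10, - 9.14, - 9, - 9,-8.92, - 8,3/19,2, 2.92, 4, 5, 5,6,8 , 9]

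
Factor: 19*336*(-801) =  -  5113584 =- 2^4*3^3*7^1*19^1*89^1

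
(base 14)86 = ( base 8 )166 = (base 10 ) 118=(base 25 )4I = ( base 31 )3p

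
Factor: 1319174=2^1*  31^1*21277^1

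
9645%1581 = 159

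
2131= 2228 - 97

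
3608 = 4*902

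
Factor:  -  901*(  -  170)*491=75206470  =  2^1*5^1*17^2 * 53^1  *  491^1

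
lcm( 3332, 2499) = 9996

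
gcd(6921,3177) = 9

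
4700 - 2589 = 2111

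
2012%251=4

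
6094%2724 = 646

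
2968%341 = 240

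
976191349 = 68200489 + 907990860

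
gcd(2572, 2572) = 2572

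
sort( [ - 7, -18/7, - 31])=[  -  31, - 7, - 18/7]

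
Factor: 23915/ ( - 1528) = -2^(  -  3 )*5^1*191^( - 1 ) * 4783^1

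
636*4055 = 2578980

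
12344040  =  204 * 60510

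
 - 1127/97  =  - 12 + 37/97= - 11.62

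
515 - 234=281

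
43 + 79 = 122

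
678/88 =7 + 31/44= 7.70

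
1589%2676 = 1589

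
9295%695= 260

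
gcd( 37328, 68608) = 16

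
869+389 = 1258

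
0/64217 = 0= 0.00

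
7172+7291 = 14463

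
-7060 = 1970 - 9030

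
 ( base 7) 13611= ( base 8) 7224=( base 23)716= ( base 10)3732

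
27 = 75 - 48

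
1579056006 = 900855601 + 678200405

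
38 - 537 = -499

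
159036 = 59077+99959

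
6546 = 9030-2484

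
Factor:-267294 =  - 2^1*3^1 * 44549^1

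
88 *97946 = 8619248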